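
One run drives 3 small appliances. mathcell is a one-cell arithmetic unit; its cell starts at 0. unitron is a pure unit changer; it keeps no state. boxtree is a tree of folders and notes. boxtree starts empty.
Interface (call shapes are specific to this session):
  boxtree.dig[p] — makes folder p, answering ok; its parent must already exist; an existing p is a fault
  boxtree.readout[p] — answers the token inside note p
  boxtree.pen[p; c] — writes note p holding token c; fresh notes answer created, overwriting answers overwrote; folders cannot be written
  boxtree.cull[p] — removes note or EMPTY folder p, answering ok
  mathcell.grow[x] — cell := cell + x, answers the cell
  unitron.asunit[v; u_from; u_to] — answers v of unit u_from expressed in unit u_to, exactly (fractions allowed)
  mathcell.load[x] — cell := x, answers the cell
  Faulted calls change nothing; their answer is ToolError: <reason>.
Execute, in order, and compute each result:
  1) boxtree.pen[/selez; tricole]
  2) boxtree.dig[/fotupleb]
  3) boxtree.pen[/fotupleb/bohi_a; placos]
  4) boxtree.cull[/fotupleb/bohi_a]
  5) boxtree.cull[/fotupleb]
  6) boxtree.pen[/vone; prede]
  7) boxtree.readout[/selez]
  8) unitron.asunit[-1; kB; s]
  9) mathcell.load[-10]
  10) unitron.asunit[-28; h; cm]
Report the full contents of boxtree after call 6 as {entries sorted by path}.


$ pen p='/selez' c='tricole'
:: created
$ dig p='/fotupleb'
:: ok
$ pen p='/fotupleb/bohi_a' c='placos'
:: created
$ cull p='/fotupleb/bohi_a'
:: ok
$ cull p='/fotupleb'
:: ok
$ pen p='/vone' c='prede'
:: created
$ readout p='/selez'
:: tricole
$ asunit v='-1' u_from='kB' u_to='s'
:: ToolError: incompatible units
$ load x='-10'
:: -10
$ asunit v='-28' u_from='h' u_to='cm'
:: ToolError: incompatible units

Answer: {selez=tricole, vone=prede}


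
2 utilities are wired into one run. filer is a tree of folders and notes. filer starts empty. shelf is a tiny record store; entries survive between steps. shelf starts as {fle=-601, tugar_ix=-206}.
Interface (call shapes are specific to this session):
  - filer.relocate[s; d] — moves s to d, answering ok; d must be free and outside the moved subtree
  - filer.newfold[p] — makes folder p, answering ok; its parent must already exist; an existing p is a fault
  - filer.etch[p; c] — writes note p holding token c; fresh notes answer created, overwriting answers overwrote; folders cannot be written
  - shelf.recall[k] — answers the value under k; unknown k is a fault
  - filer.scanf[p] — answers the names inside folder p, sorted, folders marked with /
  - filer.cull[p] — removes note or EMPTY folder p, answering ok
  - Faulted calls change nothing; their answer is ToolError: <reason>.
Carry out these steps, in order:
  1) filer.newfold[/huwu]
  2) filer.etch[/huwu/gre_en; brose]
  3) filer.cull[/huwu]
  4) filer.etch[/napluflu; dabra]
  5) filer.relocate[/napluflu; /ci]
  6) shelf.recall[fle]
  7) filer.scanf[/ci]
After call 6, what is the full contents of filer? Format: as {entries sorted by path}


Answer: {ci=dabra, huwu/, huwu/gre_en=brose}

Derivation:
Invoking filer.newfold with /huwu, and get ok.
I use filer.etch with /huwu/gre_en, brose, yielding created.
Invoking filer.cull with /huwu, and observe ToolError: not empty.
Calling filer.etch with /napluflu, dabra: created.
I use filer.relocate with /napluflu, /ci, giving ok.
I run shelf.recall with fle: -601.
I run filer.scanf with /ci, — result: ToolError: not a directory.


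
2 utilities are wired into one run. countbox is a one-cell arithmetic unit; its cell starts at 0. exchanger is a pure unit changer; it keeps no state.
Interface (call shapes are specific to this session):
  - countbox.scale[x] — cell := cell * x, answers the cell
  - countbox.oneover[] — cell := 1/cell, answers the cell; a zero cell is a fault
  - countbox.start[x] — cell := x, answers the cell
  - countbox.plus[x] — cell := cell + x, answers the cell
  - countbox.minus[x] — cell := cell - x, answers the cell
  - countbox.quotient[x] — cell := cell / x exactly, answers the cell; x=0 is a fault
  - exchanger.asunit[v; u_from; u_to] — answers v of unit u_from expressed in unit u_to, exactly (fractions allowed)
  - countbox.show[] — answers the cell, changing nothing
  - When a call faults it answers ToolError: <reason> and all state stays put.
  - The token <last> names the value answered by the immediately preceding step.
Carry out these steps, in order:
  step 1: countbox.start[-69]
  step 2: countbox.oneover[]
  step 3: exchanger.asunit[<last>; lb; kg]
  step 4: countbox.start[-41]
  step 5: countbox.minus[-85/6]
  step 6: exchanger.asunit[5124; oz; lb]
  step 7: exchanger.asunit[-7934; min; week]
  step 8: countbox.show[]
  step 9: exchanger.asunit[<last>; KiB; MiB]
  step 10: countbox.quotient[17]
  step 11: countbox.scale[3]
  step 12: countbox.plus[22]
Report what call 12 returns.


Calling countbox.start with x→-69, and see -69.
Calling countbox.oneover, and observe -1/69.
Now I run exchanger.asunit with v→<last>, u_from→lb, u_to→kg, yielding -45359237/6900000000.
I try countbox.start with x→-41, giving -41.
Calling countbox.minus with x→-85/6, — result: -161/6.
I run exchanger.asunit with v→5124, u_from→oz, u_to→lb, and get 1281/4.
I try exchanger.asunit with v→-7934, u_from→min, u_to→week, and observe -3967/5040.
Then countbox.show, and observe -161/6.
I try exchanger.asunit with v→<last>, u_from→KiB, u_to→MiB, → -161/6144.
I call countbox.quotient with x→17, which returns -161/102.
Next I call countbox.scale with x→3, which returns -161/34.
I invoke countbox.plus with x→22, yielding 587/34.

Answer: 587/34


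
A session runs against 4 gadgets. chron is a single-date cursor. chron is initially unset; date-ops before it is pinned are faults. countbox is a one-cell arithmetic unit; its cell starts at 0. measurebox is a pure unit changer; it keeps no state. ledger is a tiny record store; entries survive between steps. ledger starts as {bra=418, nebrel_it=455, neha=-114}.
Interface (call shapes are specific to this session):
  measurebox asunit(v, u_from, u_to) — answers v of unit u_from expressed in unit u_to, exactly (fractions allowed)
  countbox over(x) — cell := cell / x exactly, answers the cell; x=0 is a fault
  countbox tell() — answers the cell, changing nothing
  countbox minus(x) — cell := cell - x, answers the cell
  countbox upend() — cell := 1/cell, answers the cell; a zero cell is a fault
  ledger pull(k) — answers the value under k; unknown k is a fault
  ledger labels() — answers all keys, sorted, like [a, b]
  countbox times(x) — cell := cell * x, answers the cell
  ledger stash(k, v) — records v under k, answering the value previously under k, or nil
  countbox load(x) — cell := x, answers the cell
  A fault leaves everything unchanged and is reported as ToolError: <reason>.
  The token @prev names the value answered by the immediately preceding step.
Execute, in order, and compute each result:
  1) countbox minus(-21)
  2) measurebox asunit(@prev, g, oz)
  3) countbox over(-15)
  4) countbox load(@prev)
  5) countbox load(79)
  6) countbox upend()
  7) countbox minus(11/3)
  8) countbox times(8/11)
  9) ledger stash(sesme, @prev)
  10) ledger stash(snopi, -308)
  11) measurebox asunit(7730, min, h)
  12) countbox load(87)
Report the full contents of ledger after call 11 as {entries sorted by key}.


CALL countbox minus[x→-21]
RET  21
CALL measurebox asunit[v→@prev; u_from→g; u_to→oz]
RET  4800000/6479891
CALL countbox over[x→-15]
RET  -7/5
CALL countbox load[x→@prev]
RET  -7/5
CALL countbox load[x→79]
RET  79
CALL countbox upend[]
RET  1/79
CALL countbox minus[x→11/3]
RET  -866/237
CALL countbox times[x→8/11]
RET  -6928/2607
CALL ledger stash[k→sesme; v→@prev]
RET  nil
CALL ledger stash[k→snopi; v→-308]
RET  nil
CALL measurebox asunit[v→7730; u_from→min; u_to→h]
RET  773/6
CALL countbox load[x→87]
RET  87

Answer: {bra=418, nebrel_it=455, neha=-114, sesme=-6928/2607, snopi=-308}


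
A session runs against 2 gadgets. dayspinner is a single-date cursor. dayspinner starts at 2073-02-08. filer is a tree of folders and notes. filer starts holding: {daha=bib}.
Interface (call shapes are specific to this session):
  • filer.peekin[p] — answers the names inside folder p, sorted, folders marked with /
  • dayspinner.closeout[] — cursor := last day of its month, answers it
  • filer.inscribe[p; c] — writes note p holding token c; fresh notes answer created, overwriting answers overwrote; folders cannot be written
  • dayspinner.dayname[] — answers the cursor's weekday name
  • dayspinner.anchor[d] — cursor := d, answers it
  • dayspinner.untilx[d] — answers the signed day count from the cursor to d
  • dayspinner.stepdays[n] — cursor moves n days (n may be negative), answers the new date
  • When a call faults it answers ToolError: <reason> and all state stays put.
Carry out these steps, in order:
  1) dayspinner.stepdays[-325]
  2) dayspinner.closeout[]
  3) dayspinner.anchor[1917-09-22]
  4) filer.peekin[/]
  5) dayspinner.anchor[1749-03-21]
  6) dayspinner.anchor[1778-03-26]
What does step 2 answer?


>> dayspinner.stepdays(n→-325)
<< 2072-03-20
>> dayspinner.closeout()
<< 2072-03-31
>> dayspinner.anchor(d→1917-09-22)
<< 1917-09-22
>> filer.peekin(p→/)
<< [daha]
>> dayspinner.anchor(d→1749-03-21)
<< 1749-03-21
>> dayspinner.anchor(d→1778-03-26)
<< 1778-03-26

Answer: 2072-03-31


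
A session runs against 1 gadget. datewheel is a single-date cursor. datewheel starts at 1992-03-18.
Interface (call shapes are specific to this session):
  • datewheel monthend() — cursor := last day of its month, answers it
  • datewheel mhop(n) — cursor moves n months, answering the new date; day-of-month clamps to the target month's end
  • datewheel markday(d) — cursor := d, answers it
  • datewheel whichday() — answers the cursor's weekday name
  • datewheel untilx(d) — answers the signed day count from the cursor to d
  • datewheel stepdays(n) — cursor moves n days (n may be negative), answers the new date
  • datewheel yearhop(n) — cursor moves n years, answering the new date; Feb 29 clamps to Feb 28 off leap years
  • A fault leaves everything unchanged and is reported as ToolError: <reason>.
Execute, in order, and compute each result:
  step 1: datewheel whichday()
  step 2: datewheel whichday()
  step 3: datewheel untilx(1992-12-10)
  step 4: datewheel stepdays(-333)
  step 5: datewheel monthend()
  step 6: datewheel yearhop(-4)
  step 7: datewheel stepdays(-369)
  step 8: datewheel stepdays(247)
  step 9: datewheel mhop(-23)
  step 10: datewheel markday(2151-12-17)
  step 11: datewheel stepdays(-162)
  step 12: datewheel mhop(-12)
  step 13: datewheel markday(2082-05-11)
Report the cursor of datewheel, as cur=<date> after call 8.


Answer: cur=1986-12-29

Derivation:
[in] datewheel whichday
[out] Wednesday
[in] datewheel whichday
[out] Wednesday
[in] datewheel untilx d: 1992-12-10
[out] 267
[in] datewheel stepdays n: -333
[out] 1991-04-20
[in] datewheel monthend
[out] 1991-04-30
[in] datewheel yearhop n: -4
[out] 1987-04-30
[in] datewheel stepdays n: -369
[out] 1986-04-26
[in] datewheel stepdays n: 247
[out] 1986-12-29
[in] datewheel mhop n: -23
[out] 1985-01-29
[in] datewheel markday d: 2151-12-17
[out] 2151-12-17
[in] datewheel stepdays n: -162
[out] 2151-07-08
[in] datewheel mhop n: -12
[out] 2150-07-08
[in] datewheel markday d: 2082-05-11
[out] 2082-05-11


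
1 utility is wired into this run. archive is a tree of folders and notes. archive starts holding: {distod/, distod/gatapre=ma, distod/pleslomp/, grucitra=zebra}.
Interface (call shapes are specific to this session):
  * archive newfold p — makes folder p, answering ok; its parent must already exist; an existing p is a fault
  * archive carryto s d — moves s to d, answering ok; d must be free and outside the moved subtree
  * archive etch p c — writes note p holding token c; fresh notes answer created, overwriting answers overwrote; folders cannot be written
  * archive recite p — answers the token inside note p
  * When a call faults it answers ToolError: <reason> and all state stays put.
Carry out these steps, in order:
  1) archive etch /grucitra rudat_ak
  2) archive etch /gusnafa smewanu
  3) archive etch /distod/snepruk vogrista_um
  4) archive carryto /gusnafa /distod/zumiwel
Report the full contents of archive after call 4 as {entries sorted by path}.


Answer: {distod/, distod/gatapre=ma, distod/pleslomp/, distod/snepruk=vogrista_um, distod/zumiwel=smewanu, grucitra=rudat_ak}

Derivation:
·→ archive etch(/grucitra, rudat_ak)
·← overwrote
·→ archive etch(/gusnafa, smewanu)
·← created
·→ archive etch(/distod/snepruk, vogrista_um)
·← created
·→ archive carryto(/gusnafa, /distod/zumiwel)
·← ok


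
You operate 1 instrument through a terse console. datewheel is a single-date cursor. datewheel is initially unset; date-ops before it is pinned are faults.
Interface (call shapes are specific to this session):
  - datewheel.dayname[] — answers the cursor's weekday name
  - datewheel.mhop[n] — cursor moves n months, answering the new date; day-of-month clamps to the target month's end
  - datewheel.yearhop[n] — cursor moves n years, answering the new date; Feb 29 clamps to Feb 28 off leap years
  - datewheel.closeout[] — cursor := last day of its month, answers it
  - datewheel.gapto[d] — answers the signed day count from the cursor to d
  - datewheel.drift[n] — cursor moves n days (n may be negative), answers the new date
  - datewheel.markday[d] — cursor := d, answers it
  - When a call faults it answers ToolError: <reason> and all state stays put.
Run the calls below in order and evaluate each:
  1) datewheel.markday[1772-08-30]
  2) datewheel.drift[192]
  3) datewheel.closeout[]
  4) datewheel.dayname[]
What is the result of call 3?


==> markday(d: 1772-08-30)
<== 1772-08-30
==> drift(n: 192)
<== 1773-03-10
==> closeout()
<== 1773-03-31
==> dayname()
<== Wednesday

Answer: 1773-03-31


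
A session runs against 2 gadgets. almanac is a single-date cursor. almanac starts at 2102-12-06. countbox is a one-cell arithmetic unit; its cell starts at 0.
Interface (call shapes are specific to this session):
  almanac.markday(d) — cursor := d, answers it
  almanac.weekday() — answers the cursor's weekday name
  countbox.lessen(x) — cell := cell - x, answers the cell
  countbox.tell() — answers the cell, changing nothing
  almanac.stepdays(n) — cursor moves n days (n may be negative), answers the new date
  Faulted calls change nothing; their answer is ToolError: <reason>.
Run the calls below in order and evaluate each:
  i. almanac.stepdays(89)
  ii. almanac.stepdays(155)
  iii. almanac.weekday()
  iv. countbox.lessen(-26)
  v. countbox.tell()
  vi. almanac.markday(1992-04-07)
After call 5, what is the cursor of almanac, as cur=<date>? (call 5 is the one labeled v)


Answer: cur=2103-08-07

Derivation:
·→ almanac.stepdays(n=89)
·← 2103-03-05
·→ almanac.stepdays(n=155)
·← 2103-08-07
·→ almanac.weekday()
·← Tuesday
·→ countbox.lessen(x=-26)
·← 26
·→ countbox.tell()
·← 26
·→ almanac.markday(d=1992-04-07)
·← 1992-04-07


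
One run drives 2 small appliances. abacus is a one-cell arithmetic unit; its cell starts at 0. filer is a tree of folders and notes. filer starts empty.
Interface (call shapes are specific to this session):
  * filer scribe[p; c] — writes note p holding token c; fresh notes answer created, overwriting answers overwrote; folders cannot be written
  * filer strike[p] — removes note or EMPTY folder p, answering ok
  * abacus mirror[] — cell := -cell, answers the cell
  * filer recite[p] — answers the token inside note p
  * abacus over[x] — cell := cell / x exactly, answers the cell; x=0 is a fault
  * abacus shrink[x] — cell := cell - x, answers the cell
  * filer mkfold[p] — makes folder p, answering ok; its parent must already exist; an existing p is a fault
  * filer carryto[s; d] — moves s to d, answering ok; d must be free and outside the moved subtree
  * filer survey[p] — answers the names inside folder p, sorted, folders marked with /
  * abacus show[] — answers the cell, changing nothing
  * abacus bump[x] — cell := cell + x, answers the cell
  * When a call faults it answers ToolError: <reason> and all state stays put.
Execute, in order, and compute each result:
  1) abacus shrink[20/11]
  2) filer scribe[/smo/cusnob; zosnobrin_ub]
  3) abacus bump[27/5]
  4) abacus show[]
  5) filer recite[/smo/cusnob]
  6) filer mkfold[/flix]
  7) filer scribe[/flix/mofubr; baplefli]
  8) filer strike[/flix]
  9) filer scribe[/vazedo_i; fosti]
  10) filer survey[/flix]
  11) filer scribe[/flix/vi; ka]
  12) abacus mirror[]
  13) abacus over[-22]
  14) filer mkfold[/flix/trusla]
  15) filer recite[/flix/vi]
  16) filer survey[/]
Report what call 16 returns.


Answer: [flix/, vazedo_i]

Derivation:
Invoking abacus shrink with x='20/11', and get -20/11.
I run filer scribe with p='/smo/cusnob', c='zosnobrin_ub', and see ToolError: no parent.
Calling abacus bump with x='27/5', giving 197/55.
Now I run abacus show, and get 197/55.
I run filer recite with p='/smo/cusnob', which returns ToolError: not found.
Invoking filer mkfold with p='/flix', — result: ok.
Now I run filer scribe with p='/flix/mofubr', c='baplefli', giving created.
I call filer strike with p='/flix', and observe ToolError: not empty.
Calling filer scribe with p='/vazedo_i', c='fosti', which returns created.
I invoke filer survey with p='/flix', which returns [mofubr].
Now I run filer scribe with p='/flix/vi', c='ka', — result: created.
I run abacus mirror(), and get -197/55.
Then abacus over with x='-22', giving 197/1210.
I run filer mkfold with p='/flix/trusla', → ok.
I try filer recite with p='/flix/vi': ka.
Then filer survey with p='/', yielding [flix/, vazedo_i].


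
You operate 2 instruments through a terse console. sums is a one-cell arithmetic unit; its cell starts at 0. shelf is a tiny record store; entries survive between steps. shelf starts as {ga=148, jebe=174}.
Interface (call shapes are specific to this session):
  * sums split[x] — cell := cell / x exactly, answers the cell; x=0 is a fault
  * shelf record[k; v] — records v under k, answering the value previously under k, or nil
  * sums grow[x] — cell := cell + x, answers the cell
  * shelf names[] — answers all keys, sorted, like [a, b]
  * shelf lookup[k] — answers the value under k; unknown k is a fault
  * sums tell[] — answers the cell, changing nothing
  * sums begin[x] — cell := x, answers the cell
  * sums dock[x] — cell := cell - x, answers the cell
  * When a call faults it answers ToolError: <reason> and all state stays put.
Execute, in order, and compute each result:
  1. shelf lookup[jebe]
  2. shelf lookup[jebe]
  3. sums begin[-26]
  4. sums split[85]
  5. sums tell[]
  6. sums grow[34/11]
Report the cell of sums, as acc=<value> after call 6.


Answer: acc=2604/935

Derivation:
% 1. shelf lookup(jebe) -> 174
% 2. shelf lookup(jebe) -> 174
% 3. sums begin(-26) -> -26
% 4. sums split(85) -> -26/85
% 5. sums tell() -> -26/85
% 6. sums grow(34/11) -> 2604/935


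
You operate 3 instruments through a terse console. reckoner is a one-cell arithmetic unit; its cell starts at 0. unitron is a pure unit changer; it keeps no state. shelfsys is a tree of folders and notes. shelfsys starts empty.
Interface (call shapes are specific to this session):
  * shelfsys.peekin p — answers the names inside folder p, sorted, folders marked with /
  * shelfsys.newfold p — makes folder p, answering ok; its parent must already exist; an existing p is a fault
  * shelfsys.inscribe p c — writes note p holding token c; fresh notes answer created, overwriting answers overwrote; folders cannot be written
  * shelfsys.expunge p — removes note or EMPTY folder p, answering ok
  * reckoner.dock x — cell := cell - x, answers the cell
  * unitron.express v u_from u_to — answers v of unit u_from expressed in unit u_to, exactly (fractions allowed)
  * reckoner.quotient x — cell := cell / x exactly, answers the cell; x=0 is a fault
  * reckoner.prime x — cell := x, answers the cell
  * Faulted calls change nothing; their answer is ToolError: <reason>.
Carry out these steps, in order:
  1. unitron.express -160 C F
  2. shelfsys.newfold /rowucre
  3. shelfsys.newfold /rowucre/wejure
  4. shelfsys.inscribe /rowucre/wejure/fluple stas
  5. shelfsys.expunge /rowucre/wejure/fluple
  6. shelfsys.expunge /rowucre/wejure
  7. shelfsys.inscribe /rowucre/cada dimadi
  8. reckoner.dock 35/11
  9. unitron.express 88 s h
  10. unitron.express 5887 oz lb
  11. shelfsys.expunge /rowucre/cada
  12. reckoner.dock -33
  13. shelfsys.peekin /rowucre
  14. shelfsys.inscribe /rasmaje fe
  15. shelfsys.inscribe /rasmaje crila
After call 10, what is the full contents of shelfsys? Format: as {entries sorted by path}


Answer: {rowucre/, rowucre/cada=dimadi}

Derivation:
Next I call unitron.express using v→-160, u_from→C, u_to→F, which returns -256.
Invoking shelfsys.newfold using p→/rowucre, and get ok.
I invoke shelfsys.newfold using p→/rowucre/wejure, — result: ok.
I run shelfsys.inscribe using p→/rowucre/wejure/fluple, c→stas, and get created.
Calling shelfsys.expunge using p→/rowucre/wejure/fluple, which returns ok.
Next I call shelfsys.expunge using p→/rowucre/wejure, which returns ok.
Then shelfsys.inscribe using p→/rowucre/cada, c→dimadi, which returns created.
Next I call reckoner.dock using x→35/11, and get -35/11.
Now I run unitron.express using v→88, u_from→s, u_to→h, which returns 11/450.
Now I run unitron.express using v→5887, u_from→oz, u_to→lb, and see 5887/16.
Invoking shelfsys.expunge using p→/rowucre/cada: ok.
I use reckoner.dock using x→-33, — result: 328/11.
I invoke shelfsys.peekin using p→/rowucre, and get [].
Then shelfsys.inscribe using p→/rasmaje, c→fe, and get created.
I try shelfsys.inscribe using p→/rasmaje, c→crila, which returns overwrote.


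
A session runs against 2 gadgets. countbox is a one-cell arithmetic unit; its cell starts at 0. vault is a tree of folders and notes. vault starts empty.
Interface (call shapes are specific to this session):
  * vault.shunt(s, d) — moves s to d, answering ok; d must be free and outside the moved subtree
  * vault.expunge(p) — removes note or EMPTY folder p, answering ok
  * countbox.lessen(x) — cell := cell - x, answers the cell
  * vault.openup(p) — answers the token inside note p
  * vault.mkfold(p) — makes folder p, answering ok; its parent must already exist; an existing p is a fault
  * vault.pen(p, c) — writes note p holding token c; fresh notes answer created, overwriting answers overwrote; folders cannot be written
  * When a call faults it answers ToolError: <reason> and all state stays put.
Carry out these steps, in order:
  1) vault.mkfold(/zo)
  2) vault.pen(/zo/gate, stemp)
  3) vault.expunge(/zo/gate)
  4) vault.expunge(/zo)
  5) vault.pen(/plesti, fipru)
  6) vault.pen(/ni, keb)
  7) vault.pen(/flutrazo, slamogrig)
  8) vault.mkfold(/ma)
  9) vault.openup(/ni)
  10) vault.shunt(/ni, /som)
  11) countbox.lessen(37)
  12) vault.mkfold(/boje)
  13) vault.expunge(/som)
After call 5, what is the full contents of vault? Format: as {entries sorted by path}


Answer: {plesti=fipru}

Derivation:
==> mkfold(p→/zo)
<== ok
==> pen(p→/zo/gate, c→stemp)
<== created
==> expunge(p→/zo/gate)
<== ok
==> expunge(p→/zo)
<== ok
==> pen(p→/plesti, c→fipru)
<== created
==> pen(p→/ni, c→keb)
<== created
==> pen(p→/flutrazo, c→slamogrig)
<== created
==> mkfold(p→/ma)
<== ok
==> openup(p→/ni)
<== keb
==> shunt(s→/ni, d→/som)
<== ok
==> lessen(x→37)
<== -37
==> mkfold(p→/boje)
<== ok
==> expunge(p→/som)
<== ok


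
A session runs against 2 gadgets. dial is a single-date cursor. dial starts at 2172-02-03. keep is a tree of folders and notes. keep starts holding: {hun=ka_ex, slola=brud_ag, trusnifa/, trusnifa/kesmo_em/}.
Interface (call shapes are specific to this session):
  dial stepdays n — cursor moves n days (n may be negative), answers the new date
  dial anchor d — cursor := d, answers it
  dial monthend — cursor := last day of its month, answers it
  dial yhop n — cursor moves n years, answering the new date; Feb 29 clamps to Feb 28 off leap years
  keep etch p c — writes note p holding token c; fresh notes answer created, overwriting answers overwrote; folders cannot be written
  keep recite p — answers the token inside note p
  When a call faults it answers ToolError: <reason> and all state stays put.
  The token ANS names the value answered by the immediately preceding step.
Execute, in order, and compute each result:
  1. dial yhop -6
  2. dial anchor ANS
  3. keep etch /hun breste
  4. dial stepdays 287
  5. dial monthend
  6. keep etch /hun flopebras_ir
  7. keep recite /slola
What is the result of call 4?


Answer: 2166-11-17

Derivation:
Next I call dial yhop(n='-6'), which returns 2166-02-03.
Invoking dial anchor(d='ANS'): 2166-02-03.
I try keep etch(p='/hun', c='breste'), giving overwrote.
Invoking dial stepdays(n='287'), and see 2166-11-17.
Next I call dial monthend, and see 2166-11-30.
I run keep etch(p='/hun', c='flopebras_ir'), yielding overwrote.
I invoke keep recite(p='/slola'), and get brud_ag.


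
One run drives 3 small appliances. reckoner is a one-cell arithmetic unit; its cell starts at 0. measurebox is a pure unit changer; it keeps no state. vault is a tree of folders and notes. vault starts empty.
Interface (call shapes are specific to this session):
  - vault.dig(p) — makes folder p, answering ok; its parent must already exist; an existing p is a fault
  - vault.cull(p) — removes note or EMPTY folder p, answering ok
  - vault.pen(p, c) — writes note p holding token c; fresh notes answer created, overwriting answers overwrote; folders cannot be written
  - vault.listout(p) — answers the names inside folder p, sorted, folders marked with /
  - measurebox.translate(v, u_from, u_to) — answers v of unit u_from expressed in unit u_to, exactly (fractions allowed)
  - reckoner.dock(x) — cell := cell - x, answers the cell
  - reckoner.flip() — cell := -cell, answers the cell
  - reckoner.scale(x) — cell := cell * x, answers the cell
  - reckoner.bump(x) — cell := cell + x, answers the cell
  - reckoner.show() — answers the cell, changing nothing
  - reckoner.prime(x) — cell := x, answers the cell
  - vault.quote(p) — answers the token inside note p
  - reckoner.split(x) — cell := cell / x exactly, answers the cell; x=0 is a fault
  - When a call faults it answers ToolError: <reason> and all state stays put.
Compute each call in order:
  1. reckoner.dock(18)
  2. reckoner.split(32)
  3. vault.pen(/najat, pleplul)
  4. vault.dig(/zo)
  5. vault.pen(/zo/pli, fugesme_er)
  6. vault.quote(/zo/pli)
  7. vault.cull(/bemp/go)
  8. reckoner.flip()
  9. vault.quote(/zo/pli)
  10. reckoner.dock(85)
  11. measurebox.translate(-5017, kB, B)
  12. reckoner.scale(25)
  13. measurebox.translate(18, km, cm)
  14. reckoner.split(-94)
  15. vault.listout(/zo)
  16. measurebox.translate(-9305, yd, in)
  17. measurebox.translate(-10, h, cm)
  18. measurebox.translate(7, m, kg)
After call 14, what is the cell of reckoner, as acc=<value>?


Answer: acc=33775/1504

Derivation:
·→ reckoner.dock(x: 18)
·← -18
·→ reckoner.split(x: 32)
·← -9/16
·→ vault.pen(p: /najat, c: pleplul)
·← created
·→ vault.dig(p: /zo)
·← ok
·→ vault.pen(p: /zo/pli, c: fugesme_er)
·← created
·→ vault.quote(p: /zo/pli)
·← fugesme_er
·→ vault.cull(p: /bemp/go)
·← ToolError: not found
·→ reckoner.flip()
·← 9/16
·→ vault.quote(p: /zo/pli)
·← fugesme_er
·→ reckoner.dock(x: 85)
·← -1351/16
·→ measurebox.translate(v: -5017, u_from: kB, u_to: B)
·← -5017000
·→ reckoner.scale(x: 25)
·← -33775/16
·→ measurebox.translate(v: 18, u_from: km, u_to: cm)
·← 1800000
·→ reckoner.split(x: -94)
·← 33775/1504
·→ vault.listout(p: /zo)
·← [pli]
·→ measurebox.translate(v: -9305, u_from: yd, u_to: in)
·← -334980
·→ measurebox.translate(v: -10, u_from: h, u_to: cm)
·← ToolError: incompatible units
·→ measurebox.translate(v: 7, u_from: m, u_to: kg)
·← ToolError: incompatible units


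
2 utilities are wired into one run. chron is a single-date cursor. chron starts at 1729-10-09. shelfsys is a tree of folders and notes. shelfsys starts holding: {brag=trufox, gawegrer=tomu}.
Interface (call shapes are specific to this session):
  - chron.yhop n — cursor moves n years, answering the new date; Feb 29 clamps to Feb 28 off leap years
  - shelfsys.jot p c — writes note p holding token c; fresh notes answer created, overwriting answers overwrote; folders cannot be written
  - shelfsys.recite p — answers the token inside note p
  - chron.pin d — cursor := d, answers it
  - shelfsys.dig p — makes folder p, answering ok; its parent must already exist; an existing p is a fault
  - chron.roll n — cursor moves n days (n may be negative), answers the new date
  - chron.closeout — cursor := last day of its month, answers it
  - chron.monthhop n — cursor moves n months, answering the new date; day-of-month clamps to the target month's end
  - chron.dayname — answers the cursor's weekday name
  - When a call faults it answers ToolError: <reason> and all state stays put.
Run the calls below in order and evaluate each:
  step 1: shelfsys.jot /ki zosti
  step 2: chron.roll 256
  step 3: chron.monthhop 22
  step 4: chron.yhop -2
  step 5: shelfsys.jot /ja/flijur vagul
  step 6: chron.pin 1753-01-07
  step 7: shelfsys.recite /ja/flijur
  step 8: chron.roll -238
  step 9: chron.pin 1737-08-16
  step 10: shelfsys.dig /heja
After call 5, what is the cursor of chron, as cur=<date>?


Answer: cur=1730-04-22

Derivation:
Do: shelfsys.jot[p→/ki; c→zosti]
See: created
Do: chron.roll[n→256]
See: 1730-06-22
Do: chron.monthhop[n→22]
See: 1732-04-22
Do: chron.yhop[n→-2]
See: 1730-04-22
Do: shelfsys.jot[p→/ja/flijur; c→vagul]
See: ToolError: no parent
Do: chron.pin[d→1753-01-07]
See: 1753-01-07
Do: shelfsys.recite[p→/ja/flijur]
See: ToolError: not found
Do: chron.roll[n→-238]
See: 1752-05-14
Do: chron.pin[d→1737-08-16]
See: 1737-08-16
Do: shelfsys.dig[p→/heja]
See: ok


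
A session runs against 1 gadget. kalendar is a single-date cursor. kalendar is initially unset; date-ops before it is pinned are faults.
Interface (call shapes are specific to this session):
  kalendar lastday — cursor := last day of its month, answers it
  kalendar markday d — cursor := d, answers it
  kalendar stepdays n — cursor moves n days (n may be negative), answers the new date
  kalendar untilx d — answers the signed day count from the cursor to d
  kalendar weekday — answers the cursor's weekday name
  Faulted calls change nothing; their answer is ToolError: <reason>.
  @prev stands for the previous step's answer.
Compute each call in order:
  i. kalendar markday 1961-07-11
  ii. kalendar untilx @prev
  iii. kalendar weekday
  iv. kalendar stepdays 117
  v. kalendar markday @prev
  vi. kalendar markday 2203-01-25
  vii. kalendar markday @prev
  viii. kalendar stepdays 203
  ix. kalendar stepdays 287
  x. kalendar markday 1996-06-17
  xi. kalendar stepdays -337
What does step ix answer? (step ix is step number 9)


Do: kalendar markday[1961-07-11]
See: 1961-07-11
Do: kalendar untilx[@prev]
See: 0
Do: kalendar weekday[]
See: Tuesday
Do: kalendar stepdays[117]
See: 1961-11-05
Do: kalendar markday[@prev]
See: 1961-11-05
Do: kalendar markday[2203-01-25]
See: 2203-01-25
Do: kalendar markday[@prev]
See: 2203-01-25
Do: kalendar stepdays[203]
See: 2203-08-16
Do: kalendar stepdays[287]
See: 2204-05-29
Do: kalendar markday[1996-06-17]
See: 1996-06-17
Do: kalendar stepdays[-337]
See: 1995-07-16

Answer: 2204-05-29


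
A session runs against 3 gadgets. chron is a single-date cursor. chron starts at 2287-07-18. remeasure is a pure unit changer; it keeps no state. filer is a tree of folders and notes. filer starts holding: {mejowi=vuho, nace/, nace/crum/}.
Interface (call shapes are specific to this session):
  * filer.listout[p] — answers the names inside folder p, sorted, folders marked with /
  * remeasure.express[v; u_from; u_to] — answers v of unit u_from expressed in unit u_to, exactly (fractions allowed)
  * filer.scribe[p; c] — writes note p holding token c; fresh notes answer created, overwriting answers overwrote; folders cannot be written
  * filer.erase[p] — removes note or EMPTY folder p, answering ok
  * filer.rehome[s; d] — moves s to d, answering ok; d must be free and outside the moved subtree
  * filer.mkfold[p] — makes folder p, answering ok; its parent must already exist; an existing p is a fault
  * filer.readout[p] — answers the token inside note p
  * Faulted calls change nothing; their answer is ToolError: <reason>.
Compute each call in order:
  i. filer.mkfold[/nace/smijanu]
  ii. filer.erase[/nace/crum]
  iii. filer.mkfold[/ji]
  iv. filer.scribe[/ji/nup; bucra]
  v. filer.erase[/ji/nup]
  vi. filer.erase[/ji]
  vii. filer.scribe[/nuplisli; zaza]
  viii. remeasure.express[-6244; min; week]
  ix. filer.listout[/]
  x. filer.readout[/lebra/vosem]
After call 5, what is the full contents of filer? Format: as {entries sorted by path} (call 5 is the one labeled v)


Do: mkfold[p: /nace/smijanu]
See: ok
Do: erase[p: /nace/crum]
See: ok
Do: mkfold[p: /ji]
See: ok
Do: scribe[p: /ji/nup; c: bucra]
See: created
Do: erase[p: /ji/nup]
See: ok
Do: erase[p: /ji]
See: ok
Do: scribe[p: /nuplisli; c: zaza]
See: created
Do: express[v: -6244; u_from: min; u_to: week]
See: -223/360
Do: listout[p: /]
See: [mejowi, nace/, nuplisli]
Do: readout[p: /lebra/vosem]
See: ToolError: not found

Answer: {ji/, mejowi=vuho, nace/, nace/smijanu/}


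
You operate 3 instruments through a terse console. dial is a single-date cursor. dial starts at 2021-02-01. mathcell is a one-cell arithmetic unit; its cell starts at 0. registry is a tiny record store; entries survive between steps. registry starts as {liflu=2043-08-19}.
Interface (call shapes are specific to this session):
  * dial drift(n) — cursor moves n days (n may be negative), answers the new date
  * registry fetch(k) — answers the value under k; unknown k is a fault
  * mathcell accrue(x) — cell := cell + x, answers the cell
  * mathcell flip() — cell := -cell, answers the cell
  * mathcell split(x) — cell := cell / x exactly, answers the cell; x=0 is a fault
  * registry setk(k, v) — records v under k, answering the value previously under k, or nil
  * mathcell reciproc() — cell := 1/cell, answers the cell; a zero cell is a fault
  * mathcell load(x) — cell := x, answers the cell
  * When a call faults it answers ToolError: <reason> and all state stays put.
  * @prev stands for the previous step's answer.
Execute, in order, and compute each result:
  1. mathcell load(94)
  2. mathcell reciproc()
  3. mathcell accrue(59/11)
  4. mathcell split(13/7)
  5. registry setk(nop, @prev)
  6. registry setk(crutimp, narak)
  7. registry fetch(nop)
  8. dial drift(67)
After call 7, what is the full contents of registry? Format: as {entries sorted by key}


Answer: {crutimp=narak, liflu=2043-08-19, nop=38899/13442}

Derivation:
Act: mathcell load[x='94']
Obs: 94
Act: mathcell reciproc[]
Obs: 1/94
Act: mathcell accrue[x='59/11']
Obs: 5557/1034
Act: mathcell split[x='13/7']
Obs: 38899/13442
Act: registry setk[k='nop'; v='@prev']
Obs: nil
Act: registry setk[k='crutimp'; v='narak']
Obs: nil
Act: registry fetch[k='nop']
Obs: 38899/13442
Act: dial drift[n='67']
Obs: 2021-04-09


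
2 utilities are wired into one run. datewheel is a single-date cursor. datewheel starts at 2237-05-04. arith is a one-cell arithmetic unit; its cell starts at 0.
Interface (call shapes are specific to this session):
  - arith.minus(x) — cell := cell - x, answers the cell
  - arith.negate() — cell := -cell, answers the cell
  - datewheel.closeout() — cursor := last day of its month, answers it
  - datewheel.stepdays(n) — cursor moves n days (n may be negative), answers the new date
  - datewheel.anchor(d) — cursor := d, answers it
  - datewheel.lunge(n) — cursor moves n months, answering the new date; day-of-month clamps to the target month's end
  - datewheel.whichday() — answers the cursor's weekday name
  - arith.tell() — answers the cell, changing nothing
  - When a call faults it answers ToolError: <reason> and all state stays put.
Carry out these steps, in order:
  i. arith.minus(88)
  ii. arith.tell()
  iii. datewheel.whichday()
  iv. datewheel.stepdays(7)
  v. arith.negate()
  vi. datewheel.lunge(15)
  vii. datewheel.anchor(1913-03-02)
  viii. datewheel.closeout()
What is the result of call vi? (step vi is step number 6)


$ arith.minus x=88
:: -88
$ arith.tell
:: -88
$ datewheel.whichday
:: Thursday
$ datewheel.stepdays n=7
:: 2237-05-11
$ arith.negate
:: 88
$ datewheel.lunge n=15
:: 2238-08-11
$ datewheel.anchor d=1913-03-02
:: 1913-03-02
$ datewheel.closeout
:: 1913-03-31

Answer: 2238-08-11


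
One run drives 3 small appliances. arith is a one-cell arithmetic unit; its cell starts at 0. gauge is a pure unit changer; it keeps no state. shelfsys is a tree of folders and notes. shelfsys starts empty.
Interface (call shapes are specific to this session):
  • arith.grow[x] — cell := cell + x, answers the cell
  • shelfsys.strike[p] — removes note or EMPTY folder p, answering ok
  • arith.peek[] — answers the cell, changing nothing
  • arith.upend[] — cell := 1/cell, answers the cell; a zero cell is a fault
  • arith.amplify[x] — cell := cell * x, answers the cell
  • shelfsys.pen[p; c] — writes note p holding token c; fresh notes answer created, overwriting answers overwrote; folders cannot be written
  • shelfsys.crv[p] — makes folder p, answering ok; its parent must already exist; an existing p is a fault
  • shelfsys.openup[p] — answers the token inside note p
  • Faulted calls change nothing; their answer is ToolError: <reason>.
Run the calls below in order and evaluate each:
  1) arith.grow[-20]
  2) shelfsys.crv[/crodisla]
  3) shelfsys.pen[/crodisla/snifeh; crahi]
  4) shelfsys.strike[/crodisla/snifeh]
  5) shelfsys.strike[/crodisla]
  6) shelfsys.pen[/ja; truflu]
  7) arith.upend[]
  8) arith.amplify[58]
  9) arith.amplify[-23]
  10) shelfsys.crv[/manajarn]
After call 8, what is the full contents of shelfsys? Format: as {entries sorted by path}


-> arith.grow(x=-20)
<- -20
-> shelfsys.crv(p=/crodisla)
<- ok
-> shelfsys.pen(p=/crodisla/snifeh, c=crahi)
<- created
-> shelfsys.strike(p=/crodisla/snifeh)
<- ok
-> shelfsys.strike(p=/crodisla)
<- ok
-> shelfsys.pen(p=/ja, c=truflu)
<- created
-> arith.upend()
<- -1/20
-> arith.amplify(x=58)
<- -29/10
-> arith.amplify(x=-23)
<- 667/10
-> shelfsys.crv(p=/manajarn)
<- ok

Answer: {ja=truflu}


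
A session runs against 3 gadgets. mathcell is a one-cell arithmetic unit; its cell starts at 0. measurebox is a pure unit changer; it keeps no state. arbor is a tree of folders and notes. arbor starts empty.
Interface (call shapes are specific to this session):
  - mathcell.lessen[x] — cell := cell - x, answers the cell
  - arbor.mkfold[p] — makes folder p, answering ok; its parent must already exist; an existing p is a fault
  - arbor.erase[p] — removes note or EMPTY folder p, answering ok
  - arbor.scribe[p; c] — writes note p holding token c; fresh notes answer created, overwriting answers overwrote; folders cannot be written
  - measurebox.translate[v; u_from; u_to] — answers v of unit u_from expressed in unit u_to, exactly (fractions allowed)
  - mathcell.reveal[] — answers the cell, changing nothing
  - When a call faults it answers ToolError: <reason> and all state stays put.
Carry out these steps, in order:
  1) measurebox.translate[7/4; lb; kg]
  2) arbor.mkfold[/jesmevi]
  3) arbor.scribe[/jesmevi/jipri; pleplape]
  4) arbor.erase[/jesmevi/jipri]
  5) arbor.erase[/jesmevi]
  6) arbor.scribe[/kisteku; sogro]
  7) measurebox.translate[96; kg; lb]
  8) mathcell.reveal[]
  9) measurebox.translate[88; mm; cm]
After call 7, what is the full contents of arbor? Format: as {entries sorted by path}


Answer: {kisteku=sogro}

Derivation:
I call measurebox.translate using v: 7/4, u_from: lb, u_to: kg: 317514659/400000000.
I use arbor.mkfold using p: /jesmevi, giving ok.
I use arbor.scribe using p: /jesmevi/jipri, c: pleplape, → created.
I run arbor.erase using p: /jesmevi/jipri, and get ok.
I use arbor.erase using p: /jesmevi, — result: ok.
I run arbor.scribe using p: /kisteku, c: sogro, yielding created.
Invoking measurebox.translate using v: 96, u_from: kg, u_to: lb, yielding 9600000000/45359237.
I use mathcell.reveal(), yielding 0.
I use measurebox.translate using v: 88, u_from: mm, u_to: cm, and get 44/5.
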